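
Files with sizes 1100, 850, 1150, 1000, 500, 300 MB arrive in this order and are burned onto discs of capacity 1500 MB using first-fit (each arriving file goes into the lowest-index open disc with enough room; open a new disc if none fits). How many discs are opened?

  1100 → disc 1 (new)  [load 1100/1500]
  850 → disc 2 (new)  [load 850/1500]
  1150 → disc 3 (new)  [load 1150/1500]
  1000 → disc 4 (new)  [load 1000/1500]
  500 → disc 2  [load 1350/1500]
  300 → disc 1  [load 1400/1500]
4 discs opened.

4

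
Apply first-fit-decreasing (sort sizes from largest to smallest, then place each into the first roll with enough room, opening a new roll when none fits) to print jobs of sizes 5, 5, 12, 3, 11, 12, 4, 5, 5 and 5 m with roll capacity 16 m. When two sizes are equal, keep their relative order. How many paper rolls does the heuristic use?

Sorted descending: 12, 12, 11, 5, 5, 5, 5, 5, 4, 3.
  12 → roll 1 (new)  [load 12/16]
  12 → roll 2 (new)  [load 12/16]
  11 → roll 3 (new)  [load 11/16]
  5 → roll 3  [load 16/16]
  5 → roll 4 (new)  [load 5/16]
  5 → roll 4  [load 10/16]
  5 → roll 4  [load 15/16]
  5 → roll 5 (new)  [load 5/16]
  4 → roll 1  [load 16/16]
  3 → roll 2  [load 15/16]
5 paper rolls opened.

5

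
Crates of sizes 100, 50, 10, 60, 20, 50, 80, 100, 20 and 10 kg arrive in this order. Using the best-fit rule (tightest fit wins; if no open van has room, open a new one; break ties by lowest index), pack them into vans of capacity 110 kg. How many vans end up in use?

5

  100 → van 1 (new)  [load 100/110]
  50 → van 2 (new)  [load 50/110]
  10 → van 1  [load 110/110]
  60 → van 2  [load 110/110]
  20 → van 3 (new)  [load 20/110]
  50 → van 3  [load 70/110]
  80 → van 4 (new)  [load 80/110]
  100 → van 5 (new)  [load 100/110]
  20 → van 4  [load 100/110]
  10 → van 4  [load 110/110]
5 vans opened.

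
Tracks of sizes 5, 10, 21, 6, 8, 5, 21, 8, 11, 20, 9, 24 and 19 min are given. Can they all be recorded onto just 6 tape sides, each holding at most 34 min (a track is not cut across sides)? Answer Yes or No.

Yes

A valid assignment using 5 tape sides:
  side 1: 24 + 10 = 34
  side 2: 21 + 11 = 32
  side 3: 21 + 8 + 5 = 34
  side 4: 20 + 9 + 5 = 34
  side 5: 19 + 8 + 6 = 33
That uses only 5 ≤ 6, so 6 tape sides are enough.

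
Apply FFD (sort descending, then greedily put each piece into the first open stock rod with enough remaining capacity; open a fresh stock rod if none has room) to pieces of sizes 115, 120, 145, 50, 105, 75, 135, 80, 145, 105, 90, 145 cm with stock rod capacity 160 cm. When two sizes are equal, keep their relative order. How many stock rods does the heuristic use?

Sorted descending: 145, 145, 145, 135, 120, 115, 105, 105, 90, 80, 75, 50.
  145 → stock rod 1 (new)  [load 145/160]
  145 → stock rod 2 (new)  [load 145/160]
  145 → stock rod 3 (new)  [load 145/160]
  135 → stock rod 4 (new)  [load 135/160]
  120 → stock rod 5 (new)  [load 120/160]
  115 → stock rod 6 (new)  [load 115/160]
  105 → stock rod 7 (new)  [load 105/160]
  105 → stock rod 8 (new)  [load 105/160]
  90 → stock rod 9 (new)  [load 90/160]
  80 → stock rod 10 (new)  [load 80/160]
  75 → stock rod 10  [load 155/160]
  50 → stock rod 7  [load 155/160]
10 stock rods opened.

10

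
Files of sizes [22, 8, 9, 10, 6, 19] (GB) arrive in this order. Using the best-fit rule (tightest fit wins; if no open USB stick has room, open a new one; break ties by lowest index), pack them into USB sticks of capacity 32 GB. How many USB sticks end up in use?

  22 → USB stick 1 (new)  [load 22/32]
  8 → USB stick 1  [load 30/32]
  9 → USB stick 2 (new)  [load 9/32]
  10 → USB stick 2  [load 19/32]
  6 → USB stick 2  [load 25/32]
  19 → USB stick 3 (new)  [load 19/32]
3 USB sticks opened.

3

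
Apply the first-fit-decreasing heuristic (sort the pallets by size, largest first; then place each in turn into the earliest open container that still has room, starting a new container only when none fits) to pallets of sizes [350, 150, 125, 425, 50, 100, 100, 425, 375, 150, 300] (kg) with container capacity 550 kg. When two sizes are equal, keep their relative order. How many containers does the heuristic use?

5

Sorted descending: 425, 425, 375, 350, 300, 150, 150, 125, 100, 100, 50.
  425 → container 1 (new)  [load 425/550]
  425 → container 2 (new)  [load 425/550]
  375 → container 3 (new)  [load 375/550]
  350 → container 4 (new)  [load 350/550]
  300 → container 5 (new)  [load 300/550]
  150 → container 3  [load 525/550]
  150 → container 4  [load 500/550]
  125 → container 1  [load 550/550]
  100 → container 2  [load 525/550]
  100 → container 5  [load 400/550]
  50 → container 4  [load 550/550]
5 containers opened.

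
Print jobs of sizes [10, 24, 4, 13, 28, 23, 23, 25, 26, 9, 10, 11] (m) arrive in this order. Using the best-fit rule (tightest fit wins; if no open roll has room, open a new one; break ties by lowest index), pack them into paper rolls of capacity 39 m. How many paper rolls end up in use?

  10 → roll 1 (new)  [load 10/39]
  24 → roll 1  [load 34/39]
  4 → roll 1  [load 38/39]
  13 → roll 2 (new)  [load 13/39]
  28 → roll 3 (new)  [load 28/39]
  23 → roll 2  [load 36/39]
  23 → roll 4 (new)  [load 23/39]
  25 → roll 5 (new)  [load 25/39]
  26 → roll 6 (new)  [load 26/39]
  9 → roll 3  [load 37/39]
  10 → roll 6  [load 36/39]
  11 → roll 5  [load 36/39]
6 paper rolls opened.

6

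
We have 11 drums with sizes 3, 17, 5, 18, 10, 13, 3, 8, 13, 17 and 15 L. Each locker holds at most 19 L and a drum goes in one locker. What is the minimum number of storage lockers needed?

Total = 18 + 17 + 17 + 15 + 13 + 13 + 10 + 8 + 5 + 3 + 3 = 122 L.
Lower bound: ⌈122/19⌉ = 7 storage lockers.
A packing using 7 storage lockers:
  locker 1: 18 = 18
  locker 2: 17 = 17
  locker 3: 17 = 17
  locker 4: 15 + 3 = 18
  locker 5: 13 + 5 = 18
  locker 6: 13 + 3 = 16
  locker 7: 10 + 8 = 18
This matches the lower bound, so 7 is optimal.

7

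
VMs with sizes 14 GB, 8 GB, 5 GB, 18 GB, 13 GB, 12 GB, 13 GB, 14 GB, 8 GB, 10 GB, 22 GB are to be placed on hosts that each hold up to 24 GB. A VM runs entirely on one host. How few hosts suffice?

Total = 22 + 18 + 14 + 14 + 13 + 13 + 12 + 10 + 8 + 8 + 5 = 137 GB.
Lower bound: ⌈137/24⌉ = 6 hosts.
A packing using 7 hosts:
  host 1: 22 = 22
  host 2: 18 + 5 = 23
  host 3: 14 + 10 = 24
  host 4: 14 + 8 = 22
  host 5: 13 + 8 = 21
  host 6: 13 = 13
  host 7: 12 = 12
No arrangement into 6 hosts stays within capacity, so 7 is optimal.

7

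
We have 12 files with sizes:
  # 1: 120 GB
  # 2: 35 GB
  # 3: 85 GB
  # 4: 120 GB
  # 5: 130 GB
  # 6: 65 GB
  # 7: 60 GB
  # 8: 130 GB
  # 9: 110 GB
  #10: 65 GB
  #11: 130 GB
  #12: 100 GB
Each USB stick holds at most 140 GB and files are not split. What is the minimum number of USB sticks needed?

10

Total = 130 + 130 + 130 + 120 + 120 + 110 + 100 + 85 + 65 + 65 + 60 + 35 = 1150 GB.
Lower bound: ⌈1150/140⌉ = 9 USB sticks.
A packing using 10 USB sticks:
  USB stick 1: 130 = 130
  USB stick 2: 130 = 130
  USB stick 3: 130 = 130
  USB stick 4: 120 = 120
  USB stick 5: 120 = 120
  USB stick 6: 110 = 110
  USB stick 7: 100 + 35 = 135
  USB stick 8: 85 = 85
  USB stick 9: 65 + 65 = 130
  USB stick 10: 60 = 60
No arrangement into 9 USB sticks stays within capacity, so 10 is optimal.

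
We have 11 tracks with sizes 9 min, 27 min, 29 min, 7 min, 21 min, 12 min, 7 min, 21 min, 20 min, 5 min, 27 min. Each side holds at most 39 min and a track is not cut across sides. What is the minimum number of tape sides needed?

Total = 29 + 27 + 27 + 21 + 21 + 20 + 12 + 9 + 7 + 7 + 5 = 185 min.
Lower bound: ⌈185/39⌉ = 5 tape sides.
Also, 6 tracks each exceed 39/2 min, and no two of those can share a side, so at least 6 tape sides are needed.
A packing using 6 tape sides:
  side 1: 29 + 9 = 38
  side 2: 27 + 12 = 39
  side 3: 27 + 7 + 5 = 39
  side 4: 21 + 7 = 28
  side 5: 21 = 21
  side 6: 20 = 20
This matches the lower bound, so 6 is optimal.

6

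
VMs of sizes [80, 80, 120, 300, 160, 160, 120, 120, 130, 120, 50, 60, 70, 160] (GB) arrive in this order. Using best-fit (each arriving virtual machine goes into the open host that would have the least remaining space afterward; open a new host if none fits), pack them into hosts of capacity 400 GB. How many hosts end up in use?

5

  80 → host 1 (new)  [load 80/400]
  80 → host 1  [load 160/400]
  120 → host 1  [load 280/400]
  300 → host 2 (new)  [load 300/400]
  160 → host 3 (new)  [load 160/400]
  160 → host 3  [load 320/400]
  120 → host 1  [load 400/400]
  120 → host 4 (new)  [load 120/400]
  130 → host 4  [load 250/400]
  120 → host 4  [load 370/400]
  50 → host 3  [load 370/400]
  60 → host 2  [load 360/400]
  70 → host 5 (new)  [load 70/400]
  160 → host 5  [load 230/400]
5 hosts opened.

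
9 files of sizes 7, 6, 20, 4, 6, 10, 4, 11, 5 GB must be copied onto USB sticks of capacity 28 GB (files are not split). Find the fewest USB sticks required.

3

Total = 20 + 11 + 10 + 7 + 6 + 6 + 5 + 4 + 4 = 73 GB.
Lower bound: ⌈73/28⌉ = 3 USB sticks.
A packing using 3 USB sticks:
  USB stick 1: 20 + 7 = 27
  USB stick 2: 11 + 10 + 6 = 27
  USB stick 3: 6 + 5 + 4 + 4 = 19
This matches the lower bound, so 3 is optimal.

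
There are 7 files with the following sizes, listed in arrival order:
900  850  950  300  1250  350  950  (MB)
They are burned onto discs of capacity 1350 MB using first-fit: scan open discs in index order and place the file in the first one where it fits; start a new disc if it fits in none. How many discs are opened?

5

  900 → disc 1 (new)  [load 900/1350]
  850 → disc 2 (new)  [load 850/1350]
  950 → disc 3 (new)  [load 950/1350]
  300 → disc 1  [load 1200/1350]
  1250 → disc 4 (new)  [load 1250/1350]
  350 → disc 2  [load 1200/1350]
  950 → disc 5 (new)  [load 950/1350]
5 discs opened.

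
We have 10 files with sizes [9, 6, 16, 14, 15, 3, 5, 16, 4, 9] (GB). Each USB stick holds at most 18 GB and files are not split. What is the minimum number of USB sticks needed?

6

Total = 16 + 16 + 15 + 14 + 9 + 9 + 6 + 5 + 4 + 3 = 97 GB.
Lower bound: ⌈97/18⌉ = 6 USB sticks.
A packing using 6 USB sticks:
  USB stick 1: 16 = 16
  USB stick 2: 16 = 16
  USB stick 3: 15 + 3 = 18
  USB stick 4: 14 + 4 = 18
  USB stick 5: 9 + 9 = 18
  USB stick 6: 6 + 5 = 11
This matches the lower bound, so 6 is optimal.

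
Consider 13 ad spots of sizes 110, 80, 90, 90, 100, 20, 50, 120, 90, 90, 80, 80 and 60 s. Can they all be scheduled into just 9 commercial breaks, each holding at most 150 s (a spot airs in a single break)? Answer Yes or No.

No

Total = 1060 s; ⌈1060/150⌉ = 8.
10 ad spots each exceed half the capacity and cannot share a break, forcing at least 10 commercial breaks.
At least 10 commercial breaks are required, but only 9 are allowed.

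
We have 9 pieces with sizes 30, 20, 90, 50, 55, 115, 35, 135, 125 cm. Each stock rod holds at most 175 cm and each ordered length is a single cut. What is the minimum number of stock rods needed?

Total = 135 + 125 + 115 + 90 + 55 + 50 + 35 + 30 + 20 = 655 cm.
Lower bound: ⌈655/175⌉ = 4 stock rods.
A packing using 4 stock rods:
  stock rod 1: 135 + 35 = 170
  stock rod 2: 125 + 50 = 175
  stock rod 3: 115 + 55 = 170
  stock rod 4: 90 + 30 + 20 = 140
This matches the lower bound, so 4 is optimal.

4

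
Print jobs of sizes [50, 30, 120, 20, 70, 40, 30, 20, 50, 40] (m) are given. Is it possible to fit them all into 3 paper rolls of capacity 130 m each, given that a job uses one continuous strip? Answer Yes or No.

Total = 470 m; ⌈470/130⌉ = 4.
At least 4 paper rolls are required, but only 3 are allowed.

No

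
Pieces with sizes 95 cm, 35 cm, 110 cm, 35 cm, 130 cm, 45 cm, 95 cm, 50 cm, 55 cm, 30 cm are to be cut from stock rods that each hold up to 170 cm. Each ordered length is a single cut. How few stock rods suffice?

5

Total = 130 + 110 + 95 + 95 + 55 + 50 + 45 + 35 + 35 + 30 = 680 cm.
Lower bound: ⌈680/170⌉ = 4 stock rods.
A packing using 5 stock rods:
  stock rod 1: 130 + 35 = 165
  stock rod 2: 110 + 55 = 165
  stock rod 3: 95 + 50 = 145
  stock rod 4: 95 + 45 + 30 = 170
  stock rod 5: 35 = 35
No arrangement into 4 stock rods stays within capacity, so 5 is optimal.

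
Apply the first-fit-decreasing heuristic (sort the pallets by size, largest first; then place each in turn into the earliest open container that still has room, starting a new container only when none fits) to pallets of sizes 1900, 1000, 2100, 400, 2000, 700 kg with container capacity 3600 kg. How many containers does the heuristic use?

Sorted descending: 2100, 2000, 1900, 1000, 700, 400.
  2100 → container 1 (new)  [load 2100/3600]
  2000 → container 2 (new)  [load 2000/3600]
  1900 → container 3 (new)  [load 1900/3600]
  1000 → container 1  [load 3100/3600]
  700 → container 2  [load 2700/3600]
  400 → container 1  [load 3500/3600]
3 containers opened.

3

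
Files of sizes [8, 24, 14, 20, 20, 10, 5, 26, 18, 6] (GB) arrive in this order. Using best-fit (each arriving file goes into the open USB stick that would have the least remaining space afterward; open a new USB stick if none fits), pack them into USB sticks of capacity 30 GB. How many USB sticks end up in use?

  8 → USB stick 1 (new)  [load 8/30]
  24 → USB stick 2 (new)  [load 24/30]
  14 → USB stick 1  [load 22/30]
  20 → USB stick 3 (new)  [load 20/30]
  20 → USB stick 4 (new)  [load 20/30]
  10 → USB stick 3  [load 30/30]
  5 → USB stick 2  [load 29/30]
  26 → USB stick 5 (new)  [load 26/30]
  18 → USB stick 6 (new)  [load 18/30]
  6 → USB stick 1  [load 28/30]
6 USB sticks opened.

6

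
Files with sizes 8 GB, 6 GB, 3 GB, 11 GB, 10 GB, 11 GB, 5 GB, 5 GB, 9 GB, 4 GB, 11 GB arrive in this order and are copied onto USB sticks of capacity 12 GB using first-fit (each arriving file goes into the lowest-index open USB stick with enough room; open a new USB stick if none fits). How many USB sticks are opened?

  8 → USB stick 1 (new)  [load 8/12]
  6 → USB stick 2 (new)  [load 6/12]
  3 → USB stick 1  [load 11/12]
  11 → USB stick 3 (new)  [load 11/12]
  10 → USB stick 4 (new)  [load 10/12]
  11 → USB stick 5 (new)  [load 11/12]
  5 → USB stick 2  [load 11/12]
  5 → USB stick 6 (new)  [load 5/12]
  9 → USB stick 7 (new)  [load 9/12]
  4 → USB stick 6  [load 9/12]
  11 → USB stick 8 (new)  [load 11/12]
8 USB sticks opened.

8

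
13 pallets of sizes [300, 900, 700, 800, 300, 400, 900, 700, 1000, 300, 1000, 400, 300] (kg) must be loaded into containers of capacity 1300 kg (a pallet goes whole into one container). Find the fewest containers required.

Total = 1000 + 1000 + 900 + 900 + 800 + 700 + 700 + 400 + 400 + 300 + 300 + 300 + 300 = 8000 kg.
Lower bound: ⌈8000/1300⌉ = 7 containers.
A packing using 7 containers:
  container 1: 1000 + 300 = 1300
  container 2: 1000 + 300 = 1300
  container 3: 900 + 400 = 1300
  container 4: 900 + 400 = 1300
  container 5: 800 + 300 = 1100
  container 6: 700 + 300 = 1000
  container 7: 700 = 700
This matches the lower bound, so 7 is optimal.

7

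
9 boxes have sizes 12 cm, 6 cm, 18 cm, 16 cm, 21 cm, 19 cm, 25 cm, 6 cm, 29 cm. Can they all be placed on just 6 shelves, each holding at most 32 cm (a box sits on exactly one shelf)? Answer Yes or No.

Yes

A valid assignment using 6 shelves:
  shelf 1: 29 = 29
  shelf 2: 25 + 6 = 31
  shelf 3: 21 + 6 = 27
  shelf 4: 19 + 12 = 31
  shelf 5: 18 = 18
  shelf 6: 16 = 16
Every load is within 32 cm, so 6 shelves suffice.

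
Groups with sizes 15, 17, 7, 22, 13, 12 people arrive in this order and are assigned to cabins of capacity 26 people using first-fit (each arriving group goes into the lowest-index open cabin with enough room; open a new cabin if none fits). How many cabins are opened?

  15 → cabin 1 (new)  [load 15/26]
  17 → cabin 2 (new)  [load 17/26]
  7 → cabin 1  [load 22/26]
  22 → cabin 3 (new)  [load 22/26]
  13 → cabin 4 (new)  [load 13/26]
  12 → cabin 4  [load 25/26]
4 cabins opened.

4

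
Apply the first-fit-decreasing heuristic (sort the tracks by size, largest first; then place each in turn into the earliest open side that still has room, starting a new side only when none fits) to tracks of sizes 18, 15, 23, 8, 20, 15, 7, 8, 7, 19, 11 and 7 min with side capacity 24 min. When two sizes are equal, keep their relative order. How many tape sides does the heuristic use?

Sorted descending: 23, 20, 19, 18, 15, 15, 11, 8, 8, 7, 7, 7.
  23 → side 1 (new)  [load 23/24]
  20 → side 2 (new)  [load 20/24]
  19 → side 3 (new)  [load 19/24]
  18 → side 4 (new)  [load 18/24]
  15 → side 5 (new)  [load 15/24]
  15 → side 6 (new)  [load 15/24]
  11 → side 7 (new)  [load 11/24]
  8 → side 5  [load 23/24]
  8 → side 6  [load 23/24]
  7 → side 7  [load 18/24]
  7 → side 8 (new)  [load 7/24]
  7 → side 8  [load 14/24]
8 tape sides opened.

8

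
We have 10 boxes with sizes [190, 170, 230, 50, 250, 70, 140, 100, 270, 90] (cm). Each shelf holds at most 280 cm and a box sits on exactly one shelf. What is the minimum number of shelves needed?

Total = 270 + 250 + 230 + 190 + 170 + 140 + 100 + 90 + 70 + 50 = 1560 cm.
Lower bound: ⌈1560/280⌉ = 6 shelves.
A packing using 6 shelves:
  shelf 1: 270 = 270
  shelf 2: 250 = 250
  shelf 3: 230 + 50 = 280
  shelf 4: 190 + 90 = 280
  shelf 5: 170 + 100 = 270
  shelf 6: 140 + 70 = 210
This matches the lower bound, so 6 is optimal.

6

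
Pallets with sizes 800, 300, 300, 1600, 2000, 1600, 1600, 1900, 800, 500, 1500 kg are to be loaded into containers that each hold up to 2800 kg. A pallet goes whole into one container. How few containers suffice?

Total = 2000 + 1900 + 1600 + 1600 + 1600 + 1500 + 800 + 800 + 500 + 300 + 300 = 12900 kg.
Lower bound: ⌈12900/2800⌉ = 5 containers.
Also, 6 pallets each exceed 1400 kg, and no two of those can share a container, so at least 6 containers are needed.
A packing using 6 containers:
  container 1: 2000 + 800 = 2800
  container 2: 1900 + 800 = 2700
  container 3: 1600 + 500 + 300 + 300 = 2700
  container 4: 1600 = 1600
  container 5: 1600 = 1600
  container 6: 1500 = 1500
This matches the lower bound, so 6 is optimal.

6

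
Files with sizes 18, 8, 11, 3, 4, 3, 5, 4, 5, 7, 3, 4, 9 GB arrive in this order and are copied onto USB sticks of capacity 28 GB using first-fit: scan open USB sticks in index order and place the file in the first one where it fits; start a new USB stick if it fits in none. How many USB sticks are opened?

4

  18 → USB stick 1 (new)  [load 18/28]
  8 → USB stick 1  [load 26/28]
  11 → USB stick 2 (new)  [load 11/28]
  3 → USB stick 2  [load 14/28]
  4 → USB stick 2  [load 18/28]
  3 → USB stick 2  [load 21/28]
  5 → USB stick 2  [load 26/28]
  4 → USB stick 3 (new)  [load 4/28]
  5 → USB stick 3  [load 9/28]
  7 → USB stick 3  [load 16/28]
  3 → USB stick 3  [load 19/28]
  4 → USB stick 3  [load 23/28]
  9 → USB stick 4 (new)  [load 9/28]
4 USB sticks opened.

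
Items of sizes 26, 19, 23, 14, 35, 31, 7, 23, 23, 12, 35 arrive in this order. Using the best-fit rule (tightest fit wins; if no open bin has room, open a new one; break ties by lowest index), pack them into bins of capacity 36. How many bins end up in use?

  26 → bin 1 (new)  [load 26/36]
  19 → bin 2 (new)  [load 19/36]
  23 → bin 3 (new)  [load 23/36]
  14 → bin 2  [load 33/36]
  35 → bin 4 (new)  [load 35/36]
  31 → bin 5 (new)  [load 31/36]
  7 → bin 1  [load 33/36]
  23 → bin 6 (new)  [load 23/36]
  23 → bin 7 (new)  [load 23/36]
  12 → bin 3  [load 35/36]
  35 → bin 8 (new)  [load 35/36]
8 bins opened.

8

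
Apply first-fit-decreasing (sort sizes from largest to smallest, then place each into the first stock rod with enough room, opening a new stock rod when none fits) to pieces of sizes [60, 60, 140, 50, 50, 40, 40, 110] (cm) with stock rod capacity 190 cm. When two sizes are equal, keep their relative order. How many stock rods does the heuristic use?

Sorted descending: 140, 110, 60, 60, 50, 50, 40, 40.
  140 → stock rod 1 (new)  [load 140/190]
  110 → stock rod 2 (new)  [load 110/190]
  60 → stock rod 2  [load 170/190]
  60 → stock rod 3 (new)  [load 60/190]
  50 → stock rod 1  [load 190/190]
  50 → stock rod 3  [load 110/190]
  40 → stock rod 3  [load 150/190]
  40 → stock rod 3  [load 190/190]
3 stock rods opened.

3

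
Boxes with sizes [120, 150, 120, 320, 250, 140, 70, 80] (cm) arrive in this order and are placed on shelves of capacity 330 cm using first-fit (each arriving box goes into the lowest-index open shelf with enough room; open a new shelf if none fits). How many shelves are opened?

  120 → shelf 1 (new)  [load 120/330]
  150 → shelf 1  [load 270/330]
  120 → shelf 2 (new)  [load 120/330]
  320 → shelf 3 (new)  [load 320/330]
  250 → shelf 4 (new)  [load 250/330]
  140 → shelf 2  [load 260/330]
  70 → shelf 2  [load 330/330]
  80 → shelf 4  [load 330/330]
4 shelves opened.

4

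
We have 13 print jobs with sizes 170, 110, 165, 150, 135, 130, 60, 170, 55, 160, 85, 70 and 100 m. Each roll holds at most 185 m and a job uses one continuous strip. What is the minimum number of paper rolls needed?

Total = 170 + 170 + 165 + 160 + 150 + 135 + 130 + 110 + 100 + 85 + 70 + 60 + 55 = 1560 m.
Lower bound: ⌈1560/185⌉ = 9 paper rolls.
A packing using 10 paper rolls:
  roll 1: 170 = 170
  roll 2: 170 = 170
  roll 3: 165 = 165
  roll 4: 160 = 160
  roll 5: 150 = 150
  roll 6: 135 = 135
  roll 7: 130 + 55 = 185
  roll 8: 110 + 70 = 180
  roll 9: 100 + 85 = 185
  roll 10: 60 = 60
No arrangement into 9 paper rolls stays within capacity, so 10 is optimal.

10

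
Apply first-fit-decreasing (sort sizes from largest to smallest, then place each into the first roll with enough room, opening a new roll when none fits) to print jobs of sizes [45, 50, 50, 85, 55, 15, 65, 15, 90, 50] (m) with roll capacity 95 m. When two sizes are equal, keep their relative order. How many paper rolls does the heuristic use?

7

Sorted descending: 90, 85, 65, 55, 50, 50, 50, 45, 15, 15.
  90 → roll 1 (new)  [load 90/95]
  85 → roll 2 (new)  [load 85/95]
  65 → roll 3 (new)  [load 65/95]
  55 → roll 4 (new)  [load 55/95]
  50 → roll 5 (new)  [load 50/95]
  50 → roll 6 (new)  [load 50/95]
  50 → roll 7 (new)  [load 50/95]
  45 → roll 5  [load 95/95]
  15 → roll 3  [load 80/95]
  15 → roll 3  [load 95/95]
7 paper rolls opened.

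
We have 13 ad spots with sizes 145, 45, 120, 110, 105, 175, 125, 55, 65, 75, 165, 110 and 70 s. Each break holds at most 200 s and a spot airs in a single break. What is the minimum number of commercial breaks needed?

Total = 175 + 165 + 145 + 125 + 120 + 110 + 110 + 105 + 75 + 70 + 65 + 55 + 45 = 1365 s.
Lower bound: ⌈1365/200⌉ = 7 commercial breaks.
Also, 8 ad spots each exceed 100 s, and no two of those can share a break, so at least 8 commercial breaks are needed.
A packing using 8 commercial breaks:
  break 1: 175 = 175
  break 2: 165 = 165
  break 3: 145 + 55 = 200
  break 4: 125 + 75 = 200
  break 5: 120 + 70 = 190
  break 6: 110 + 65 = 175
  break 7: 110 + 45 = 155
  break 8: 105 = 105
This matches the lower bound, so 8 is optimal.

8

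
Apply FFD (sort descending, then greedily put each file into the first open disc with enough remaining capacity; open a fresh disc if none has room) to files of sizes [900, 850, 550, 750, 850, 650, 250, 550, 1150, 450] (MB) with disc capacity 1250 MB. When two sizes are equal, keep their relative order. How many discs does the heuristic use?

Sorted descending: 1150, 900, 850, 850, 750, 650, 550, 550, 450, 250.
  1150 → disc 1 (new)  [load 1150/1250]
  900 → disc 2 (new)  [load 900/1250]
  850 → disc 3 (new)  [load 850/1250]
  850 → disc 4 (new)  [load 850/1250]
  750 → disc 5 (new)  [load 750/1250]
  650 → disc 6 (new)  [load 650/1250]
  550 → disc 6  [load 1200/1250]
  550 → disc 7 (new)  [load 550/1250]
  450 → disc 5  [load 1200/1250]
  250 → disc 2  [load 1150/1250]
7 discs opened.

7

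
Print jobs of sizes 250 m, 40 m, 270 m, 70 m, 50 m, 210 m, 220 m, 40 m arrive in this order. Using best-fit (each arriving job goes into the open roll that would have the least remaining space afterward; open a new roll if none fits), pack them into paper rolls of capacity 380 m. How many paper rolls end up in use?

  250 → roll 1 (new)  [load 250/380]
  40 → roll 1  [load 290/380]
  270 → roll 2 (new)  [load 270/380]
  70 → roll 1  [load 360/380]
  50 → roll 2  [load 320/380]
  210 → roll 3 (new)  [load 210/380]
  220 → roll 4 (new)  [load 220/380]
  40 → roll 2  [load 360/380]
4 paper rolls opened.

4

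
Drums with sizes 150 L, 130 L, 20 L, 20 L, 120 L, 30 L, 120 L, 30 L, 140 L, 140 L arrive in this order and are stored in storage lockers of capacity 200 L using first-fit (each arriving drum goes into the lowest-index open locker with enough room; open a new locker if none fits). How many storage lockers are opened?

  150 → locker 1 (new)  [load 150/200]
  130 → locker 2 (new)  [load 130/200]
  20 → locker 1  [load 170/200]
  20 → locker 1  [load 190/200]
  120 → locker 3 (new)  [load 120/200]
  30 → locker 2  [load 160/200]
  120 → locker 4 (new)  [load 120/200]
  30 → locker 2  [load 190/200]
  140 → locker 5 (new)  [load 140/200]
  140 → locker 6 (new)  [load 140/200]
6 storage lockers opened.

6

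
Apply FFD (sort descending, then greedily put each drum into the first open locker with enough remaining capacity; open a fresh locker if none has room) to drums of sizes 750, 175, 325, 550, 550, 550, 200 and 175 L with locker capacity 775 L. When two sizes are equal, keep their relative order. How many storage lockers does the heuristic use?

5

Sorted descending: 750, 550, 550, 550, 325, 200, 175, 175.
  750 → locker 1 (new)  [load 750/775]
  550 → locker 2 (new)  [load 550/775]
  550 → locker 3 (new)  [load 550/775]
  550 → locker 4 (new)  [load 550/775]
  325 → locker 5 (new)  [load 325/775]
  200 → locker 2  [load 750/775]
  175 → locker 3  [load 725/775]
  175 → locker 4  [load 725/775]
5 storage lockers opened.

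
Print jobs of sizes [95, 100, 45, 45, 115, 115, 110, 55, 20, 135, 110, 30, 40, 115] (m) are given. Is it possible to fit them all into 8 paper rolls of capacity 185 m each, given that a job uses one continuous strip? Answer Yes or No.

Yes

A valid assignment using 8 paper rolls:
  roll 1: 135 + 45 = 180
  roll 2: 115 + 55 = 170
  roll 3: 115 + 45 + 20 = 180
  roll 4: 115 + 40 + 30 = 185
  roll 5: 110 = 110
  roll 6: 110 = 110
  roll 7: 100 = 100
  roll 8: 95 = 95
Every load is within 185 m, so 8 paper rolls suffice.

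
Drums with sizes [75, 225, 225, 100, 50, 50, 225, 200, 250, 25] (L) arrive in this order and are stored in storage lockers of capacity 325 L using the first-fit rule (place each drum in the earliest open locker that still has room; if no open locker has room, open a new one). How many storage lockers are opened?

  75 → locker 1 (new)  [load 75/325]
  225 → locker 1  [load 300/325]
  225 → locker 2 (new)  [load 225/325]
  100 → locker 2  [load 325/325]
  50 → locker 3 (new)  [load 50/325]
  50 → locker 3  [load 100/325]
  225 → locker 3  [load 325/325]
  200 → locker 4 (new)  [load 200/325]
  250 → locker 5 (new)  [load 250/325]
  25 → locker 1  [load 325/325]
5 storage lockers opened.

5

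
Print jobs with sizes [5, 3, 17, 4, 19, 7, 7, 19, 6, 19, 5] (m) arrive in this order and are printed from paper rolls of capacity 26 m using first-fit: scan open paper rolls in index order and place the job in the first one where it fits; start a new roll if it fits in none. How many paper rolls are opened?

5

  5 → roll 1 (new)  [load 5/26]
  3 → roll 1  [load 8/26]
  17 → roll 1  [load 25/26]
  4 → roll 2 (new)  [load 4/26]
  19 → roll 2  [load 23/26]
  7 → roll 3 (new)  [load 7/26]
  7 → roll 3  [load 14/26]
  19 → roll 4 (new)  [load 19/26]
  6 → roll 3  [load 20/26]
  19 → roll 5 (new)  [load 19/26]
  5 → roll 3  [load 25/26]
5 paper rolls opened.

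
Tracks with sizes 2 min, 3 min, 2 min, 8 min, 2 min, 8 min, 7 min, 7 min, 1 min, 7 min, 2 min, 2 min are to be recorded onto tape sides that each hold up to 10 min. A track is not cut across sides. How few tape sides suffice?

6

Total = 8 + 8 + 7 + 7 + 7 + 3 + 2 + 2 + 2 + 2 + 2 + 1 = 51 min.
Lower bound: ⌈51/10⌉ = 6 tape sides.
A packing using 6 tape sides:
  side 1: 8 + 2 = 10
  side 2: 8 + 2 = 10
  side 3: 7 + 3 = 10
  side 4: 7 + 2 + 1 = 10
  side 5: 7 + 2 = 9
  side 6: 2 = 2
This matches the lower bound, so 6 is optimal.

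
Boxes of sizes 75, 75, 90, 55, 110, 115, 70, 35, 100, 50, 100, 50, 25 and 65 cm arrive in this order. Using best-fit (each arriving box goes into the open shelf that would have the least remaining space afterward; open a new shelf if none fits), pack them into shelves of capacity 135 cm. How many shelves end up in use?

  75 → shelf 1 (new)  [load 75/135]
  75 → shelf 2 (new)  [load 75/135]
  90 → shelf 3 (new)  [load 90/135]
  55 → shelf 1  [load 130/135]
  110 → shelf 4 (new)  [load 110/135]
  115 → shelf 5 (new)  [load 115/135]
  70 → shelf 6 (new)  [load 70/135]
  35 → shelf 3  [load 125/135]
  100 → shelf 7 (new)  [load 100/135]
  50 → shelf 2  [load 125/135]
  100 → shelf 8 (new)  [load 100/135]
  50 → shelf 6  [load 120/135]
  25 → shelf 4  [load 135/135]
  65 → shelf 9 (new)  [load 65/135]
9 shelves opened.

9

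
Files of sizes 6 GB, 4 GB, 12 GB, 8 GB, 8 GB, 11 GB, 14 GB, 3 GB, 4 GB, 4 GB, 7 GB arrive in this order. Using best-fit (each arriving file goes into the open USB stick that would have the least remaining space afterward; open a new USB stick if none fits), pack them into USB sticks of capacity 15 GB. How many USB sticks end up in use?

6

  6 → USB stick 1 (new)  [load 6/15]
  4 → USB stick 1  [load 10/15]
  12 → USB stick 2 (new)  [load 12/15]
  8 → USB stick 3 (new)  [load 8/15]
  8 → USB stick 4 (new)  [load 8/15]
  11 → USB stick 5 (new)  [load 11/15]
  14 → USB stick 6 (new)  [load 14/15]
  3 → USB stick 2  [load 15/15]
  4 → USB stick 5  [load 15/15]
  4 → USB stick 1  [load 14/15]
  7 → USB stick 3  [load 15/15]
6 USB sticks opened.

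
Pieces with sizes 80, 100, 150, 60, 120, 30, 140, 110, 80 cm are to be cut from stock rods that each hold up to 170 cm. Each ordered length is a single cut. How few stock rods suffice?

Total = 150 + 140 + 120 + 110 + 100 + 80 + 80 + 60 + 30 = 870 cm.
Lower bound: ⌈870/170⌉ = 6 stock rods.
A packing using 6 stock rods:
  stock rod 1: 150 = 150
  stock rod 2: 140 + 30 = 170
  stock rod 3: 120 = 120
  stock rod 4: 110 + 60 = 170
  stock rod 5: 100 = 100
  stock rod 6: 80 + 80 = 160
This matches the lower bound, so 6 is optimal.

6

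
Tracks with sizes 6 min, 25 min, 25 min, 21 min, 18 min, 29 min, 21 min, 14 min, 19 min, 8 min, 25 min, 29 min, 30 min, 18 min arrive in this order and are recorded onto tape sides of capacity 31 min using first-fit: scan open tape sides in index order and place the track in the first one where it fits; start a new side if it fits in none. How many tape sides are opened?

12

  6 → side 1 (new)  [load 6/31]
  25 → side 1  [load 31/31]
  25 → side 2 (new)  [load 25/31]
  21 → side 3 (new)  [load 21/31]
  18 → side 4 (new)  [load 18/31]
  29 → side 5 (new)  [load 29/31]
  21 → side 6 (new)  [load 21/31]
  14 → side 7 (new)  [load 14/31]
  19 → side 8 (new)  [load 19/31]
  8 → side 3  [load 29/31]
  25 → side 9 (new)  [load 25/31]
  29 → side 10 (new)  [load 29/31]
  30 → side 11 (new)  [load 30/31]
  18 → side 12 (new)  [load 18/31]
12 tape sides opened.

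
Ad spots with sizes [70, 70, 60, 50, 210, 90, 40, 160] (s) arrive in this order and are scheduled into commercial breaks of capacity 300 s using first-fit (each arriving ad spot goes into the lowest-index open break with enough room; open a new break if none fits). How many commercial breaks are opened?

3

  70 → break 1 (new)  [load 70/300]
  70 → break 1  [load 140/300]
  60 → break 1  [load 200/300]
  50 → break 1  [load 250/300]
  210 → break 2 (new)  [load 210/300]
  90 → break 2  [load 300/300]
  40 → break 1  [load 290/300]
  160 → break 3 (new)  [load 160/300]
3 commercial breaks opened.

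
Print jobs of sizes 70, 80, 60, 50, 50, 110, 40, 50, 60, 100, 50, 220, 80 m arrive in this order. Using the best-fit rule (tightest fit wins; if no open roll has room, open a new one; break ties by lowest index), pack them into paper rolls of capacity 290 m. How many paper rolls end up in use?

  70 → roll 1 (new)  [load 70/290]
  80 → roll 1  [load 150/290]
  60 → roll 1  [load 210/290]
  50 → roll 1  [load 260/290]
  50 → roll 2 (new)  [load 50/290]
  110 → roll 2  [load 160/290]
  40 → roll 2  [load 200/290]
  50 → roll 2  [load 250/290]
  60 → roll 3 (new)  [load 60/290]
  100 → roll 3  [load 160/290]
  50 → roll 3  [load 210/290]
  220 → roll 4 (new)  [load 220/290]
  80 → roll 3  [load 290/290]
4 paper rolls opened.

4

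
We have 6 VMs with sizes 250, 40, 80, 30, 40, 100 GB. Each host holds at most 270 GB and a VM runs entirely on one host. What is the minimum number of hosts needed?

3

Total = 250 + 100 + 80 + 40 + 40 + 30 = 540 GB.
Lower bound: ⌈540/270⌉ = 2 hosts.
A packing using 3 hosts:
  host 1: 250 = 250
  host 2: 100 + 80 + 40 + 40 = 260
  host 3: 30 = 30
No arrangement into 2 hosts stays within capacity, so 3 is optimal.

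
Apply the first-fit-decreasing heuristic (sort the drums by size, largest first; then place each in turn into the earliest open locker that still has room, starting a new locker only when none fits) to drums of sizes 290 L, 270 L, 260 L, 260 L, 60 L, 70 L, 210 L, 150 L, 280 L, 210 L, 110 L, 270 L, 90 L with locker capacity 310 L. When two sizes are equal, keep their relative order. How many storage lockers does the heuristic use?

Sorted descending: 290, 280, 270, 270, 260, 260, 210, 210, 150, 110, 90, 70, 60.
  290 → locker 1 (new)  [load 290/310]
  280 → locker 2 (new)  [load 280/310]
  270 → locker 3 (new)  [load 270/310]
  270 → locker 4 (new)  [load 270/310]
  260 → locker 5 (new)  [load 260/310]
  260 → locker 6 (new)  [load 260/310]
  210 → locker 7 (new)  [load 210/310]
  210 → locker 8 (new)  [load 210/310]
  150 → locker 9 (new)  [load 150/310]
  110 → locker 9  [load 260/310]
  90 → locker 7  [load 300/310]
  70 → locker 8  [load 280/310]
  60 → locker 10 (new)  [load 60/310]
10 storage lockers opened.

10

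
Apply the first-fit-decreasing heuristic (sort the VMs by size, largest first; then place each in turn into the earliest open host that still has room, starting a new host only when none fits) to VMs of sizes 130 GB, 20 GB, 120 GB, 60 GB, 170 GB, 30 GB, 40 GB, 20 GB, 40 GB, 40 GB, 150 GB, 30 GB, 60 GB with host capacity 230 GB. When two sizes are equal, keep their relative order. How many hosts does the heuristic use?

Sorted descending: 170, 150, 130, 120, 60, 60, 40, 40, 40, 30, 30, 20, 20.
  170 → host 1 (new)  [load 170/230]
  150 → host 2 (new)  [load 150/230]
  130 → host 3 (new)  [load 130/230]
  120 → host 4 (new)  [load 120/230]
  60 → host 1  [load 230/230]
  60 → host 2  [load 210/230]
  40 → host 3  [load 170/230]
  40 → host 3  [load 210/230]
  40 → host 4  [load 160/230]
  30 → host 4  [load 190/230]
  30 → host 4  [load 220/230]
  20 → host 2  [load 230/230]
  20 → host 3  [load 230/230]
4 hosts opened.

4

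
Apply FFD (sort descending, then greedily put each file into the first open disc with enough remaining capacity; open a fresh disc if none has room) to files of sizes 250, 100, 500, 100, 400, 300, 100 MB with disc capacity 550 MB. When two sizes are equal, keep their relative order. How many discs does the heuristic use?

4

Sorted descending: 500, 400, 300, 250, 100, 100, 100.
  500 → disc 1 (new)  [load 500/550]
  400 → disc 2 (new)  [load 400/550]
  300 → disc 3 (new)  [load 300/550]
  250 → disc 3  [load 550/550]
  100 → disc 2  [load 500/550]
  100 → disc 4 (new)  [load 100/550]
  100 → disc 4  [load 200/550]
4 discs opened.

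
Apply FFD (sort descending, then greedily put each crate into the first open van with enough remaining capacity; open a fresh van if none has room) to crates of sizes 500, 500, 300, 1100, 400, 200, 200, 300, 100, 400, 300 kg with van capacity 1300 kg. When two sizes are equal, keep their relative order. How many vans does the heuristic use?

Sorted descending: 1100, 500, 500, 400, 400, 300, 300, 300, 200, 200, 100.
  1100 → van 1 (new)  [load 1100/1300]
  500 → van 2 (new)  [load 500/1300]
  500 → van 2  [load 1000/1300]
  400 → van 3 (new)  [load 400/1300]
  400 → van 3  [load 800/1300]
  300 → van 2  [load 1300/1300]
  300 → van 3  [load 1100/1300]
  300 → van 4 (new)  [load 300/1300]
  200 → van 1  [load 1300/1300]
  200 → van 3  [load 1300/1300]
  100 → van 4  [load 400/1300]
4 vans opened.

4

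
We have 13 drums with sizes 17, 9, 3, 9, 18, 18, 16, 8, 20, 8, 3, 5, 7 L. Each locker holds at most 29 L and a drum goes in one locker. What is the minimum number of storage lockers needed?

5

Total = 20 + 18 + 18 + 17 + 16 + 9 + 9 + 8 + 8 + 7 + 5 + 3 + 3 = 141 L.
Lower bound: ⌈141/29⌉ = 5 storage lockers.
A packing using 5 storage lockers:
  locker 1: 20 + 9 = 29
  locker 2: 18 + 9 = 27
  locker 3: 18 + 8 + 3 = 29
  locker 4: 17 + 8 + 3 = 28
  locker 5: 16 + 7 + 5 = 28
This matches the lower bound, so 5 is optimal.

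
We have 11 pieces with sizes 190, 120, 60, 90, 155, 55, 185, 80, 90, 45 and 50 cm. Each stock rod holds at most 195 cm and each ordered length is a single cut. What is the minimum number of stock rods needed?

Total = 190 + 185 + 155 + 120 + 90 + 90 + 80 + 60 + 55 + 50 + 45 = 1120 cm.
Lower bound: ⌈1120/195⌉ = 6 stock rods.
A packing using 7 stock rods:
  stock rod 1: 190 = 190
  stock rod 2: 185 = 185
  stock rod 3: 155 = 155
  stock rod 4: 120 + 60 = 180
  stock rod 5: 90 + 90 = 180
  stock rod 6: 80 + 55 + 50 = 185
  stock rod 7: 45 = 45
No arrangement into 6 stock rods stays within capacity, so 7 is optimal.

7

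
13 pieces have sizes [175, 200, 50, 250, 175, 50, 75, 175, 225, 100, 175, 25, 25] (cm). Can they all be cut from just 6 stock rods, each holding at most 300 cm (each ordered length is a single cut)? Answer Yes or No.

Total = 1700 cm; ⌈1700/300⌉ = 6.
7 pieces each exceed half the capacity and cannot share a stock rod, forcing at least 7 stock rods.
At least 7 stock rods are required, but only 6 are allowed.

No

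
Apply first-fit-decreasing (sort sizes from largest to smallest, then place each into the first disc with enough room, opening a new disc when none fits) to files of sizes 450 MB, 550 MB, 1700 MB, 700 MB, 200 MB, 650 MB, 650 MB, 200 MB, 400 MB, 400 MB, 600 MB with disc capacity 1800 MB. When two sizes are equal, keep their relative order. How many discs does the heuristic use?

Sorted descending: 1700, 700, 650, 650, 600, 550, 450, 400, 400, 200, 200.
  1700 → disc 1 (new)  [load 1700/1800]
  700 → disc 2 (new)  [load 700/1800]
  650 → disc 2  [load 1350/1800]
  650 → disc 3 (new)  [load 650/1800]
  600 → disc 3  [load 1250/1800]
  550 → disc 3  [load 1800/1800]
  450 → disc 2  [load 1800/1800]
  400 → disc 4 (new)  [load 400/1800]
  400 → disc 4  [load 800/1800]
  200 → disc 4  [load 1000/1800]
  200 → disc 4  [load 1200/1800]
4 discs opened.

4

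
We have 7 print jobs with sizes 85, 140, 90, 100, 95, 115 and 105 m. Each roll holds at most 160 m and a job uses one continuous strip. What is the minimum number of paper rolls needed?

Total = 140 + 115 + 105 + 100 + 95 + 90 + 85 = 730 m.
Lower bound: ⌈730/160⌉ = 5 paper rolls.
Also, 7 print jobs each exceed 80 m, and no two of those can share a roll, so at least 7 paper rolls are needed.
A packing using 7 paper rolls:
  roll 1: 140 = 140
  roll 2: 115 = 115
  roll 3: 105 = 105
  roll 4: 100 = 100
  roll 5: 95 = 95
  roll 6: 90 = 90
  roll 7: 85 = 85
This matches the lower bound, so 7 is optimal.

7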